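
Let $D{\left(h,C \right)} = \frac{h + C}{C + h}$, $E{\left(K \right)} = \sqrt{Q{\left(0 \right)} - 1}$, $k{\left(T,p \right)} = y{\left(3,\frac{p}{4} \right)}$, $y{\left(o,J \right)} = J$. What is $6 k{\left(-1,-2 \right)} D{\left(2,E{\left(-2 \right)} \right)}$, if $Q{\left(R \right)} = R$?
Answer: $-3$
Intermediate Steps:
$k{\left(T,p \right)} = \frac{p}{4}$
$E{\left(K \right)} = i$ ($E{\left(K \right)} = \sqrt{0 - 1} = \sqrt{-1} = i$)
$D{\left(h,C \right)} = 1$ ($D{\left(h,C \right)} = \frac{C + h}{C + h} = 1$)
$6 k{\left(-1,-2 \right)} D{\left(2,E{\left(-2 \right)} \right)} = 6 \cdot \frac{1}{4} \left(-2\right) 1 = 6 \left(- \frac{1}{2}\right) 1 = \left(-3\right) 1 = -3$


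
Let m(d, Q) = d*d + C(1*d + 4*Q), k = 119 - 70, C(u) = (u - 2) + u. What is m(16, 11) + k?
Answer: 423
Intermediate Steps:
C(u) = -2 + 2*u (C(u) = (-2 + u) + u = -2 + 2*u)
k = 49
m(d, Q) = -2 + d**2 + 2*d + 8*Q (m(d, Q) = d*d + (-2 + 2*(1*d + 4*Q)) = d**2 + (-2 + 2*(d + 4*Q)) = d**2 + (-2 + (2*d + 8*Q)) = d**2 + (-2 + 2*d + 8*Q) = -2 + d**2 + 2*d + 8*Q)
m(16, 11) + k = (-2 + 16**2 + 2*16 + 8*11) + 49 = (-2 + 256 + 32 + 88) + 49 = 374 + 49 = 423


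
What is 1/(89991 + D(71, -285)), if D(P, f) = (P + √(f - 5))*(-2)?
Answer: 89849/8072843961 + 2*I*√290/8072843961 ≈ 1.113e-5 + 4.2189e-9*I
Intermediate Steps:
D(P, f) = -2*P - 2*√(-5 + f) (D(P, f) = (P + √(-5 + f))*(-2) = -2*P - 2*√(-5 + f))
1/(89991 + D(71, -285)) = 1/(89991 + (-2*71 - 2*√(-5 - 285))) = 1/(89991 + (-142 - 2*I*√290)) = 1/(89849 - 2*I*√290)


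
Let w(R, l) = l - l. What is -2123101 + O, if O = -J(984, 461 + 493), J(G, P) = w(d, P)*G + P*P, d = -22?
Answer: -3033217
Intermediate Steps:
w(R, l) = 0
J(G, P) = P² (J(G, P) = 0*G + P*P = 0 + P² = P²)
O = -910116 (O = -(461 + 493)² = -1*954² = -1*910116 = -910116)
-2123101 + O = -2123101 - 910116 = -3033217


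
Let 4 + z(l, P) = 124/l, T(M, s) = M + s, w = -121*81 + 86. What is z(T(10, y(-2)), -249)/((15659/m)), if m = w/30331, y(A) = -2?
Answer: -223445/949906258 ≈ -0.00023523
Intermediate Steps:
w = -9715 (w = -9801 + 86 = -9715)
m = -9715/30331 ≈ -0.32030
z(l, P) = -4 + 124/l
z(T(10, y(-2)), -249)/((15659/m)) = (-4 + 124/(10 - 2))/((15659/(-9715/30331))) = (-4 + 124/8)/((15659*(-30331/9715))) = (-4 + 124*(⅛))/(-474953129/9715) = (-4 + 31/2)*(-9715/474953129) = (23/2)*(-9715/474953129) = -223445/949906258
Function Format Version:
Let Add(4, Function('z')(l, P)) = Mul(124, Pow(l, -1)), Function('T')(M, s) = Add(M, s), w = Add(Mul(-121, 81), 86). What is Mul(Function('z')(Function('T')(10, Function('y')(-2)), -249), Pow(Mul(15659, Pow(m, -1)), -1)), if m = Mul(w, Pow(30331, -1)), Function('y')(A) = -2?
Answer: Rational(-223445, 949906258) ≈ -0.00023523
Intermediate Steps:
w = -9715 (w = Add(-9801, 86) = -9715)
m = Rational(-9715, 30331) (m = Mul(-9715, Pow(30331, -1)) = Mul(-9715, Rational(1, 30331)) = Rational(-9715, 30331) ≈ -0.32030)
Function('z')(l, P) = Add(-4, Mul(124, Pow(l, -1)))
Mul(Function('z')(Function('T')(10, Function('y')(-2)), -249), Pow(Mul(15659, Pow(m, -1)), -1)) = Mul(Add(-4, Mul(124, Pow(Add(10, -2), -1))), Pow(Mul(15659, Pow(Rational(-9715, 30331), -1)), -1)) = Mul(Add(-4, Mul(124, Pow(8, -1))), Pow(Mul(15659, Rational(-30331, 9715)), -1)) = Mul(Add(-4, Mul(124, Rational(1, 8))), Pow(Rational(-474953129, 9715), -1)) = Mul(Add(-4, Rational(31, 2)), Rational(-9715, 474953129)) = Mul(Rational(23, 2), Rational(-9715, 474953129)) = Rational(-223445, 949906258)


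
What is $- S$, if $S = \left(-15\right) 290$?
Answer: $4350$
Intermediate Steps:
$S = -4350$
$- S = \left(-1\right) \left(-4350\right) = 4350$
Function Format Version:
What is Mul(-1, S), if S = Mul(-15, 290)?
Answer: 4350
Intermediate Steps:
S = -4350
Mul(-1, S) = Mul(-1, -4350) = 4350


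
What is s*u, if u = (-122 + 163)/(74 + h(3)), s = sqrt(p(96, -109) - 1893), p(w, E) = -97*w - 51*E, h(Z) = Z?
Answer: 41*I*sqrt(5646)/77 ≈ 40.01*I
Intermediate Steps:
s = I*sqrt(5646) (s = sqrt((-97*96 - 51*(-109)) - 1893) = sqrt((-9312 + 5559) - 1893) = sqrt(-3753 - 1893) = sqrt(-5646) = I*sqrt(5646) ≈ 75.14*I)
u = 41/77 (u = (-122 + 163)/(74 + 3) = 41/77 ≈ 0.53247)
s*u = (I*sqrt(5646))*(41/77) = 41*I*sqrt(5646)/77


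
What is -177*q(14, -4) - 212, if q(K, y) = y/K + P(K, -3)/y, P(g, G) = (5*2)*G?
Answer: -20845/14 ≈ -1488.9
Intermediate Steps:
P(g, G) = 10*G
q(K, y) = -30/y + y/K (q(K, y) = y/K + (10*(-3))/y = y/K - 30/y = -30/y + y/K)
-177*q(14, -4) - 212 = -177*(-30/(-4) - 4/14) - 212 = -177*(-30*(-¼) - 4*1/14) - 212 = -177*(15/2 - 2/7) - 212 = -177*101/14 - 212 = -17877/14 - 212 = -20845/14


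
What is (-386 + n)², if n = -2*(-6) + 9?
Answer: 133225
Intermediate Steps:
n = 21 (n = 12 + 9 = 21)
(-386 + n)² = (-386 + 21)² = (-365)² = 133225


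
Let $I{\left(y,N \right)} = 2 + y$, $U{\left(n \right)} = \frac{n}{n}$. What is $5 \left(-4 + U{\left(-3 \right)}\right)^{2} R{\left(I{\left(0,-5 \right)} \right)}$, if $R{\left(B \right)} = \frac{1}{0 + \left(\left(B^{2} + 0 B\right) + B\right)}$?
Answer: $\frac{15}{2} \approx 7.5$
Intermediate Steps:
$U{\left(n \right)} = 1$
$R{\left(B \right)} = \frac{1}{B + B^{2}}$ ($R{\left(B \right)} = \frac{1}{0 + \left(\left(B^{2} + 0\right) + B\right)} = \frac{1}{0 + \left(B^{2} + B\right)} = \frac{1}{0 + \left(B + B^{2}\right)} = \frac{1}{B + B^{2}}$)
$5 \left(-4 + U{\left(-3 \right)}\right)^{2} R{\left(I{\left(0,-5 \right)} \right)} = 5 \left(-4 + 1\right)^{2} \frac{1}{\left(2 + 0\right) \left(1 + \left(2 + 0\right)\right)} = 5 \left(-3\right)^{2} \frac{1}{2 \left(1 + 2\right)} = 5 \cdot 9 \frac{1}{2 \cdot 3} = 45 \cdot \frac{1}{2} \cdot \frac{1}{3} = 45 \cdot \frac{1}{6} = \frac{15}{2}$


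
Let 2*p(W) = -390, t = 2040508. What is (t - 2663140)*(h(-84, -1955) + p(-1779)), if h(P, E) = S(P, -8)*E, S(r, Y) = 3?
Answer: 3773149920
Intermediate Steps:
p(W) = -195 (p(W) = (½)*(-390) = -195)
h(P, E) = 3*E
(t - 2663140)*(h(-84, -1955) + p(-1779)) = (2040508 - 2663140)*(3*(-1955) - 195) = -622632*(-5865 - 195) = -622632*(-6060) = 3773149920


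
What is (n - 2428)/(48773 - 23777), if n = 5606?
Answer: 1589/12498 ≈ 0.12714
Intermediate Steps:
(n - 2428)/(48773 - 23777) = (5606 - 2428)/(48773 - 23777) = 3178/24996 = 3178*(1/24996) = 1589/12498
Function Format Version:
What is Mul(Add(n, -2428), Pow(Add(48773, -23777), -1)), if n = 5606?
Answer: Rational(1589, 12498) ≈ 0.12714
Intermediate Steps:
Mul(Add(n, -2428), Pow(Add(48773, -23777), -1)) = Mul(Add(5606, -2428), Pow(Add(48773, -23777), -1)) = Mul(3178, Pow(24996, -1)) = Mul(3178, Rational(1, 24996)) = Rational(1589, 12498)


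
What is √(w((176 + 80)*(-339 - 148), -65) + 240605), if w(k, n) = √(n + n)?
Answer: √(240605 + I*√130) ≈ 490.52 + 0.012*I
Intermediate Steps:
w(k, n) = √2*√n (w(k, n) = √(2*n) = √2*√n)
√(w((176 + 80)*(-339 - 148), -65) + 240605) = √(√2*√(-65) + 240605) = √(√2*(I*√65) + 240605) = √(I*√130 + 240605) = √(240605 + I*√130)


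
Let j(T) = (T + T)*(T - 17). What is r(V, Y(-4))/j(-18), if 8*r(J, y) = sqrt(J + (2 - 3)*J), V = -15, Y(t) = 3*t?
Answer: 0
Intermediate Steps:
j(T) = 2*T*(-17 + T) (j(T) = (2*T)*(-17 + T) = 2*T*(-17 + T))
r(J, y) = 0 (r(J, y) = sqrt(J + (2 - 3)*J)/8 = sqrt(J - J)/8 = sqrt(0)/8 = (1/8)*0 = 0)
r(V, Y(-4))/j(-18) = 0/((2*(-18)*(-17 - 18))) = 0/((2*(-18)*(-35))) = 0/1260 = 0*(1/1260) = 0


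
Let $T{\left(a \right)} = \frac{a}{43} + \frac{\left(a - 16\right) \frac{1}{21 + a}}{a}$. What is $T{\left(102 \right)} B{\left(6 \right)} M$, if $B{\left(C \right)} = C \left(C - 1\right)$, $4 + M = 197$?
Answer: $\frac{1238471350}{89913} \approx 13774.0$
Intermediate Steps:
$M = 193$ ($M = -4 + 197 = 193$)
$B{\left(C \right)} = C \left(-1 + C\right)$
$T{\left(a \right)} = \frac{a}{43} + \frac{-16 + a}{a \left(21 + a\right)}$ ($T{\left(a \right)} = a \frac{1}{43} + \frac{\left(-16 + a\right) \frac{1}{21 + a}}{a} = \frac{a}{43} + \frac{\frac{1}{21 + a} \left(-16 + a\right)}{a} = \frac{a}{43} + \frac{-16 + a}{a \left(21 + a\right)}$)
$T{\left(102 \right)} B{\left(6 \right)} M = \frac{-688 + 102^{3} + 21 \cdot 102^{2} + 43 \cdot 102}{43 \cdot 102 \left(21 + 102\right)} 6 \left(-1 + 6\right) 193 = \frac{1}{43} \cdot \frac{1}{102} \cdot \frac{1}{123} \left(-688 + 1061208 + 21 \cdot 10404 + 4386\right) 6 \cdot 5 \cdot 193 = \frac{1}{43} \cdot \frac{1}{102} \cdot \frac{1}{123} \left(-688 + 1061208 + 218484 + 4386\right) 30 \cdot 193 = \frac{1}{43} \cdot \frac{1}{102} \cdot \frac{1}{123} \cdot 1283390 \cdot 5790 = \frac{641695}{269739} \cdot 5790 = \frac{1238471350}{89913}$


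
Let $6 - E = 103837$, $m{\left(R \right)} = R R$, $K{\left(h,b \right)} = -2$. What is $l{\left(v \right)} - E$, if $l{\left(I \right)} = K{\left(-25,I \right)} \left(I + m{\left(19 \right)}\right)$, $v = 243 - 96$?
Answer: $102815$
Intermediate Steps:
$m{\left(R \right)} = R^{2}$
$E = -103831$ ($E = 6 - 103837 = -103831$)
$v = 147$
$l{\left(I \right)} = -722 - 2 I$ ($l{\left(I \right)} = - 2 \left(I + 19^{2}\right) = - 2 \left(I + 361\right) = - 2 \left(361 + I\right) = -722 - 2 I$)
$l{\left(v \right)} - E = \left(-722 - 294\right) - -103831 = \left(-722 - 294\right) + 103831 = -1016 + 103831 = 102815$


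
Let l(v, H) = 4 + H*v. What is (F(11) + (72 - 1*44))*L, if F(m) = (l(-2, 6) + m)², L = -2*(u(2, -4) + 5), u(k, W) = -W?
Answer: -666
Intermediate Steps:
L = -18 (L = -2*(-1*(-4) + 5) = -2*(4 + 5) = -2*9 = -18)
F(m) = (-8 + m)² (F(m) = ((4 + 6*(-2)) + m)² = ((4 - 12) + m)² = (-8 + m)²)
(F(11) + (72 - 1*44))*L = ((-8 + 11)² + (72 - 1*44))*(-18) = (3² + (72 - 44))*(-18) = (9 + 28)*(-18) = 37*(-18) = -666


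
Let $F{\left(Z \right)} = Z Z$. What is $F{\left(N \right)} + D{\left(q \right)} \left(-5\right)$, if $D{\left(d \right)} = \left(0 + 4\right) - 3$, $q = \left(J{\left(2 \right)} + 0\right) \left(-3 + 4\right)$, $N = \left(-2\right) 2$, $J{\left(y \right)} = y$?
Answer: $11$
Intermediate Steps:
$N = -4$
$q = 2$ ($q = \left(2 + 0\right) \left(-3 + 4\right) = 2 \cdot 1 = 2$)
$D{\left(d \right)} = 1$ ($D{\left(d \right)} = 4 - 3 = 1$)
$F{\left(Z \right)} = Z^{2}$
$F{\left(N \right)} + D{\left(q \right)} \left(-5\right) = \left(-4\right)^{2} + 1 \left(-5\right) = 16 - 5 = 11$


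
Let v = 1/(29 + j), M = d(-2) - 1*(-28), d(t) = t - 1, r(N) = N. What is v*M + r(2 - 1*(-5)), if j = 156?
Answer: 264/37 ≈ 7.1351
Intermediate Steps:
d(t) = -1 + t
M = 25 (M = (-1 - 2) - 1*(-28) = -3 + 28 = 25)
v = 1/185 (v = 1/(29 + 156) = 1/185 ≈ 0.0054054)
v*M + r(2 - 1*(-5)) = (1/185)*25 + (2 - 1*(-5)) = 5/37 + (2 + 5) = 5/37 + 7 = 264/37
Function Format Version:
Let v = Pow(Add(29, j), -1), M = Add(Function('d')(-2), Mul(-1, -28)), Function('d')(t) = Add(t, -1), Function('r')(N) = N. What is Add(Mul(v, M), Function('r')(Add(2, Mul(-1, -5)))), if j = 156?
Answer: Rational(264, 37) ≈ 7.1351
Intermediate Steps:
Function('d')(t) = Add(-1, t)
M = 25 (M = Add(Add(-1, -2), Mul(-1, -28)) = Add(-3, 28) = 25)
v = Rational(1, 185) (v = Pow(Add(29, 156), -1) = Pow(185, -1) = Rational(1, 185) ≈ 0.0054054)
Add(Mul(v, M), Function('r')(Add(2, Mul(-1, -5)))) = Add(Mul(Rational(1, 185), 25), Add(2, Mul(-1, -5))) = Add(Rational(5, 37), Add(2, 5)) = Add(Rational(5, 37), 7) = Rational(264, 37)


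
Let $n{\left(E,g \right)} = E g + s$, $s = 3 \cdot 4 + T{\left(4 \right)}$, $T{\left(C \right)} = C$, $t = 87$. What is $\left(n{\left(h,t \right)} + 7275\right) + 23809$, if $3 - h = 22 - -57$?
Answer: $24488$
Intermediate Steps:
$h = -76$ ($h = 3 - \left(22 - -57\right) = 3 - \left(22 + 57\right) = 3 - 79 = -76$)
$s = 16$ ($s = 3 \cdot 4 + 4 = 12 + 4 = 16$)
$n{\left(E,g \right)} = 16 + E g$ ($n{\left(E,g \right)} = E g + 16 = 16 + E g$)
$\left(n{\left(h,t \right)} + 7275\right) + 23809 = \left(\left(16 - 6612\right) + 7275\right) + 23809 = \left(-6596 + 7275\right) + 23809 = 679 + 23809 = 24488$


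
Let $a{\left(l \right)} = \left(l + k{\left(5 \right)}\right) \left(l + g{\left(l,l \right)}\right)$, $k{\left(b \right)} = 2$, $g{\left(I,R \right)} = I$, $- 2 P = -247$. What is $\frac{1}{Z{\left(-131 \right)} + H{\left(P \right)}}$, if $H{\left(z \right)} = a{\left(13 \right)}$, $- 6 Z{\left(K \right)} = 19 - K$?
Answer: $\frac{1}{365} \approx 0.0027397$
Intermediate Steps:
$P = \frac{247}{2}$ ($P = \left(- \frac{1}{2}\right) \left(-247\right) = \frac{247}{2} \approx 123.5$)
$Z{\left(K \right)} = - \frac{19}{6} + \frac{K}{6}$ ($Z{\left(K \right)} = - \frac{19 - K}{6} = - \frac{19}{6} + \frac{K}{6}$)
$a{\left(l \right)} = 2 l \left(2 + l\right)$ ($a{\left(l \right)} = \left(l + 2\right) \left(l + l\right) = \left(2 + l\right) 2 l = 2 l \left(2 + l\right)$)
$H{\left(z \right)} = 390$ ($H{\left(z \right)} = 2 \cdot 13 \left(2 + 13\right) = 2 \cdot 13 \cdot 15 = 390$)
$\frac{1}{Z{\left(-131 \right)} + H{\left(P \right)}} = \frac{1}{\left(- \frac{19}{6} + \frac{1}{6} \left(-131\right)\right) + 390} = \frac{1}{\left(- \frac{19}{6} - \frac{131}{6}\right) + 390} = \frac{1}{-25 + 390} = \frac{1}{365}$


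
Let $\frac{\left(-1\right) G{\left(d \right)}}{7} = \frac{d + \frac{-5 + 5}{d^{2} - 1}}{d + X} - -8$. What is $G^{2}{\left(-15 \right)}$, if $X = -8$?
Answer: $\frac{1940449}{529} \approx 3668.1$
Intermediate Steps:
$G{\left(d \right)} = -56 - \frac{7 d}{-8 + d}$ ($G{\left(d \right)} = - 7 \left(\frac{d + \frac{-5 + 5}{d^{2} - 1}}{d - 8} - -8\right) = - 7 \left(\frac{d + \frac{0}{-1 + d^{2}}}{-8 + d} + 8\right) = - 7 \left(\frac{d + 0}{-8 + d} + 8\right) = - 7 \left(\frac{d}{-8 + d} + 8\right) = - 7 \left(8 + \frac{d}{-8 + d}\right) = -56 - \frac{7 d}{-8 + d}$)
$G^{2}{\left(-15 \right)} = \left(\frac{7 \left(64 - -135\right)}{-8 - 15}\right)^{2} = \left(\frac{7 \left(64 + 135\right)}{-23}\right)^{2} = \left(7 \left(- \frac{1}{23}\right) 199\right)^{2} = \left(- \frac{1393}{23}\right)^{2} = \frac{1940449}{529}$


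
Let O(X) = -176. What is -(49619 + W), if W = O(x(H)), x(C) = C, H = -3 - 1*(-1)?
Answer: -49443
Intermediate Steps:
H = -2 (H = -3 + 1 = -2)
W = -176
-(49619 + W) = -(49619 - 176) = -1*49443 = -49443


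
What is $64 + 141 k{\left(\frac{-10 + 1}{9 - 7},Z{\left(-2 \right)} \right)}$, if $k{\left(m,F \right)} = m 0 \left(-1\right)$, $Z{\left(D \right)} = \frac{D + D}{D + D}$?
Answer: $64$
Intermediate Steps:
$Z{\left(D \right)} = 1$ ($Z{\left(D \right)} = \frac{2 D}{2 D} = 2 D \frac{1}{2 D} = 1$)
$k{\left(m,F \right)} = 0$ ($k{\left(m,F \right)} = 0 \left(-1\right) = 0$)
$64 + 141 k{\left(\frac{-10 + 1}{9 - 7},Z{\left(-2 \right)} \right)} = 64 + 141 \cdot 0 = 64 + 0 = 64$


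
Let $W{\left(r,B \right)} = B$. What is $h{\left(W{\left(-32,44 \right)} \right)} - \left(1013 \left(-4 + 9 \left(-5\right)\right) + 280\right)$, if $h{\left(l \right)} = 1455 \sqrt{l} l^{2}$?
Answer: $49357 + 5633760 \sqrt{11} \approx 1.8734 \cdot 10^{7}$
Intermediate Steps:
$h{\left(l \right)} = 1455 l^{\frac{5}{2}}$
$h{\left(W{\left(-32,44 \right)} \right)} - \left(1013 \left(-4 + 9 \left(-5\right)\right) + 280\right) = 1455 \cdot 44^{\frac{5}{2}} - \left(1013 \left(-4 + 9 \left(-5\right)\right) + 280\right) = 1455 \cdot 3872 \sqrt{11} - \left(1013 \left(-4 - 45\right) + 280\right) = 5633760 \sqrt{11} - \left(1013 \left(-49\right) + 280\right) = 5633760 \sqrt{11} - \left(-49637 + 280\right) = 5633760 \sqrt{11} - -49357 = 5633760 \sqrt{11} + 49357 = 49357 + 5633760 \sqrt{11}$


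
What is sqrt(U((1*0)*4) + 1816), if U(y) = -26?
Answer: sqrt(1790) ≈ 42.308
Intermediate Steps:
sqrt(U((1*0)*4) + 1816) = sqrt(-26 + 1816) = sqrt(1790)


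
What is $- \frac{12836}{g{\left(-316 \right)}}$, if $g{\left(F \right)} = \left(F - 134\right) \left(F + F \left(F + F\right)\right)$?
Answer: $\frac{3209}{22432050} \approx 0.00014305$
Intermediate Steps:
$g{\left(F \right)} = \left(-134 + F\right) \left(F + 2 F^{2}\right)$ ($g{\left(F \right)} = \left(-134 + F\right) \left(F + F 2 F\right) = \left(-134 + F\right) \left(F + 2 F^{2}\right)$)
$- \frac{12836}{g{\left(-316 \right)}} = - \frac{12836}{\left(-316\right) \left(-134 - -84372 + 2 \left(-316\right)^{2}\right)} = - \frac{12836}{\left(-316\right) \left(-134 + 84372 + 2 \cdot 99856\right)} = - \frac{12836}{\left(-316\right) \left(-134 + 84372 + 199712\right)} = - \frac{12836}{\left(-316\right) 283950} = - \frac{12836}{-89728200} = \left(-12836\right) \left(- \frac{1}{89728200}\right) = \frac{3209}{22432050}$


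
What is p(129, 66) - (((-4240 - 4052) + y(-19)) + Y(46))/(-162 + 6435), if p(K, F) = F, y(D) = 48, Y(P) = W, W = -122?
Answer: 422384/6273 ≈ 67.334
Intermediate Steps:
Y(P) = -122
p(129, 66) - (((-4240 - 4052) + y(-19)) + Y(46))/(-162 + 6435) = 66 - (((-4240 - 4052) + 48) - 122)/(-162 + 6435) = 66 - ((-8292 + 48) - 122)/6273 = 66 - (-8244 - 122)/6273 = 66 - (-8366)/6273 = 66 - 1*(-8366/6273) = 66 + 8366/6273 = 422384/6273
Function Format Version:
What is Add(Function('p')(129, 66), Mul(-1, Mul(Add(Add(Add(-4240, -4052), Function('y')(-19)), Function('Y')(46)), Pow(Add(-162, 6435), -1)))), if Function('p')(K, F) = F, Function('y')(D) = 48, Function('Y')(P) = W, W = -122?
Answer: Rational(422384, 6273) ≈ 67.334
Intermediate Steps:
Function('Y')(P) = -122
Add(Function('p')(129, 66), Mul(-1, Mul(Add(Add(Add(-4240, -4052), Function('y')(-19)), Function('Y')(46)), Pow(Add(-162, 6435), -1)))) = Add(66, Mul(-1, Mul(Add(Add(Add(-4240, -4052), 48), -122), Pow(Add(-162, 6435), -1)))) = Add(66, Mul(-1, Mul(Add(Add(-8292, 48), -122), Pow(6273, -1)))) = Add(66, Mul(-1, Mul(Add(-8244, -122), Rational(1, 6273)))) = Add(66, Mul(-1, Mul(-8366, Rational(1, 6273)))) = Add(66, Mul(-1, Rational(-8366, 6273))) = Add(66, Rational(8366, 6273)) = Rational(422384, 6273)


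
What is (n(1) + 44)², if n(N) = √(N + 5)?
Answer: (44 + √6)² ≈ 2157.6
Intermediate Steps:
n(N) = √(5 + N)
(n(1) + 44)² = (√(5 + 1) + 44)² = (√6 + 44)² = (44 + √6)²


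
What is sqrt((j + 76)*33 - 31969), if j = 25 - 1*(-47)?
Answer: I*sqrt(27085) ≈ 164.58*I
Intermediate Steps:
j = 72 (j = 25 + 47 = 72)
sqrt((j + 76)*33 - 31969) = sqrt((72 + 76)*33 - 31969) = sqrt(148*33 - 31969) = sqrt(4884 - 31969) = sqrt(-27085) = I*sqrt(27085)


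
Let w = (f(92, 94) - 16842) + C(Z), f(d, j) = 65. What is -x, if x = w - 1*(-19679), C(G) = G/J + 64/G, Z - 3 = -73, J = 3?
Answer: -302164/105 ≈ -2877.8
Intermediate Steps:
Z = -70 (Z = 3 - 73 = -70)
C(G) = 64/G + G/3 (C(G) = G/3 + 64/G = 64/G + G/3)
w = -1764131/105 (w = (65 - 16842) + (64/(-70) + (1/3)*(-70)) = -16777 + (64*(-1/70) - 70/3) = -16777 + (-32/35 - 70/3) = -16777 - 2546/105 = -1764131/105 ≈ -16801.)
x = 302164/105 (x = -1764131/105 - 1*(-19679) = -1764131/105 + 19679 = 302164/105 ≈ 2877.8)
-x = -1*302164/105 = -302164/105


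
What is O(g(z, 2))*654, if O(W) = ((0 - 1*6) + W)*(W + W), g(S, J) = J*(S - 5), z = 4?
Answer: 20928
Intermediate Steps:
g(S, J) = J*(-5 + S)
O(W) = 2*W*(-6 + W) (O(W) = ((0 - 6) + W)*(2*W) = (-6 + W)*(2*W) = 2*W*(-6 + W))
O(g(z, 2))*654 = (2*(2*(-5 + 4))*(-6 + 2*(-5 + 4)))*654 = (2*(2*(-1))*(-6 + 2*(-1)))*654 = (2*(-2)*(-6 - 2))*654 = (2*(-2)*(-8))*654 = 32*654 = 20928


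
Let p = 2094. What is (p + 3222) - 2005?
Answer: 3311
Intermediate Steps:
(p + 3222) - 2005 = (2094 + 3222) - 2005 = 5316 - 2005 = 3311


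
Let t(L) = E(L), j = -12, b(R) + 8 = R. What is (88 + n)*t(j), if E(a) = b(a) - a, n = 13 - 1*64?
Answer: -296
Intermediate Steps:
b(R) = -8 + R
n = -51 (n = 13 - 64 = -51)
E(a) = -8 (E(a) = (-8 + a) - a = -8)
t(L) = -8
(88 + n)*t(j) = (88 - 51)*(-8) = 37*(-8) = -296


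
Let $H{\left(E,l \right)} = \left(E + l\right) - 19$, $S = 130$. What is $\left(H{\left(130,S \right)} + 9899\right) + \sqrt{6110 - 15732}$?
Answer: $10140 + i \sqrt{9622} \approx 10140.0 + 98.092 i$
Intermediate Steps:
$H{\left(E,l \right)} = -19 + E + l$ ($H{\left(E,l \right)} = \left(E + l\right) - 19 = -19 + E + l$)
$\left(H{\left(130,S \right)} + 9899\right) + \sqrt{6110 - 15732} = \left(\left(-19 + 130 + 130\right) + 9899\right) + \sqrt{6110 - 15732} = \left(241 + 9899\right) + \sqrt{-9622} = 10140 + i \sqrt{9622}$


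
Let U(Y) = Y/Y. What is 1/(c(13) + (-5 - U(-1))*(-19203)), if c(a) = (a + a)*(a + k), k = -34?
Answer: 1/114672 ≈ 8.7205e-6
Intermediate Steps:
U(Y) = 1
c(a) = 2*a*(-34 + a) (c(a) = (a + a)*(a - 34) = (2*a)*(-34 + a) = 2*a*(-34 + a))
1/(c(13) + (-5 - U(-1))*(-19203)) = 1/(2*13*(-34 + 13) + (-5 - 1*1)*(-19203)) = 1/(2*13*(-21) + (-5 - 1)*(-19203)) = 1/(-546 - 6*(-19203)) = 1/(-546 + 115218) = 1/114672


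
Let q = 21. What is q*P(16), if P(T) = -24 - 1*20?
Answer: -924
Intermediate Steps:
P(T) = -44 (P(T) = -24 - 20 = -44)
q*P(16) = 21*(-44) = -924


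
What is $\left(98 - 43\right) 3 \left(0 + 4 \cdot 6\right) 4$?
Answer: $15840$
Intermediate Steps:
$\left(98 - 43\right) 3 \left(0 + 4 \cdot 6\right) 4 = 55 \cdot 3 \left(0 + 24\right) 4 = 55 \cdot 3 \cdot 24 \cdot 4 = 55 \cdot 72 \cdot 4 = 55 \cdot 288 = 15840$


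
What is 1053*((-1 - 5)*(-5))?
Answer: 31590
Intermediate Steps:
1053*((-1 - 5)*(-5)) = 1053*(-6*(-5)) = 1053*30 = 31590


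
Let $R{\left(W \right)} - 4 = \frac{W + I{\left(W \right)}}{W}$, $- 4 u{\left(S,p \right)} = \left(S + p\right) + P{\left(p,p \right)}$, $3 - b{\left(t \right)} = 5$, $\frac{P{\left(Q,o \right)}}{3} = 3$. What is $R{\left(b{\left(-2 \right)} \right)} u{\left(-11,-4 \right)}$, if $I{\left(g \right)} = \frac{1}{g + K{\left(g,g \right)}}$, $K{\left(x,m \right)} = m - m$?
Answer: $\frac{63}{8} \approx 7.875$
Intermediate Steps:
$P{\left(Q,o \right)} = 9$ ($P{\left(Q,o \right)} = 3 \cdot 3 = 9$)
$K{\left(x,m \right)} = 0$
$b{\left(t \right)} = -2$ ($b{\left(t \right)} = 3 - 5 = -2$)
$I{\left(g \right)} = \frac{1}{g}$ ($I{\left(g \right)} = \frac{1}{g + 0} = \frac{1}{g}$)
$u{\left(S,p \right)} = - \frac{9}{4} - \frac{S}{4} - \frac{p}{4}$ ($u{\left(S,p \right)} = - \frac{\left(S + p\right) + 9}{4} = - \frac{9 + S + p}{4} = - \frac{9}{4} - \frac{S}{4} - \frac{p}{4}$)
$R{\left(W \right)} = 4 + \frac{W + \frac{1}{W}}{W}$
$R{\left(b{\left(-2 \right)} \right)} u{\left(-11,-4 \right)} = \left(5 + \frac{1}{4}\right) \left(- \frac{9}{4} - - \frac{11}{4} - -1\right) = \left(5 + \frac{1}{4}\right) \left(- \frac{9}{4} + \frac{11}{4} + 1\right) = \frac{21}{4} \cdot \frac{3}{2} = \frac{63}{8}$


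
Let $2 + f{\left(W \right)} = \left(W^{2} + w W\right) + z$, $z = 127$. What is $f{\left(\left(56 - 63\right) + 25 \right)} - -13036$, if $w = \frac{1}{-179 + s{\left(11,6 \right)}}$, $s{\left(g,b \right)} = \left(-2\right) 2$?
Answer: $\frac{822579}{61} \approx 13485.0$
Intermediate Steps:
$s{\left(g,b \right)} = -4$
$w = - \frac{1}{183}$ ($w = \frac{1}{-179 - 4} = \frac{1}{-183} = - \frac{1}{183} \approx -0.0054645$)
$f{\left(W \right)} = 125 + W^{2} - \frac{W}{183}$ ($f{\left(W \right)} = -2 + \left(\left(W^{2} - \frac{W}{183}\right) + 127\right) = -2 + \left(127 + W^{2} - \frac{W}{183}\right) = 125 + W^{2} - \frac{W}{183}$)
$f{\left(\left(56 - 63\right) + 25 \right)} - -13036 = \left(125 + \left(\left(56 - 63\right) + 25\right)^{2} - \frac{\left(56 - 63\right) + 25}{183}\right) - -13036 = \left(125 + \left(-7 + 25\right)^{2} - \frac{-7 + 25}{183}\right) + 13036 = \left(125 + 18^{2} - \frac{6}{61}\right) + 13036 = \left(125 + 324 - \frac{6}{61}\right) + 13036 = \frac{27383}{61} + 13036 = \frac{822579}{61}$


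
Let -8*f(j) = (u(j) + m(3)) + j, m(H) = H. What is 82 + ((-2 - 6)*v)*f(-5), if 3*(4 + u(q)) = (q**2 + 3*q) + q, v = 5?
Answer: 181/3 ≈ 60.333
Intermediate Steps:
u(q) = -4 + q**2/3 + 4*q/3 (u(q) = -4 + ((q**2 + 3*q) + q)/3 = -4 + (q**2 + 4*q)/3 = -4 + (q**2/3 + 4*q/3) = -4 + q**2/3 + 4*q/3)
f(j) = 1/8 - 7*j/24 - j**2/24 (f(j) = -(((-4 + j**2/3 + 4*j/3) + 3) + j)/8 = -((-1 + j**2/3 + 4*j/3) + j)/8 = -(-1 + j**2/3 + 7*j/3)/8 = 1/8 - 7*j/24 - j**2/24)
82 + ((-2 - 6)*v)*f(-5) = 82 + ((-2 - 6)*5)*(1/8 - 7/24*(-5) - 1/24*(-5)**2) = 82 + (-8*5)*(1/8 + 35/24 - 1/24*25) = 82 - 40*(1/8 + 35/24 - 25/24) = 82 - 40*13/24 = 82 - 65/3 = 181/3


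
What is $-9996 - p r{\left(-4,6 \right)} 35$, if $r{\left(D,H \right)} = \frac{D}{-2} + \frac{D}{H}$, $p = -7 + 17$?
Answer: $- \frac{31388}{3} \approx -10463.0$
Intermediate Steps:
$p = 10$
$r{\left(D,H \right)} = - \frac{D}{2} + \frac{D}{H}$ ($r{\left(D,H \right)} = D \left(- \frac{1}{2}\right) + \frac{D}{H} = - \frac{D}{2} + \frac{D}{H}$)
$-9996 - p r{\left(-4,6 \right)} 35 = -9996 - 10 \left(\left(- \frac{1}{2}\right) \left(-4\right) - \frac{4}{6}\right) 35 = -9996 - 10 \left(2 - \frac{2}{3}\right) 35 = -9996 - 10 \cdot \frac{4}{3} \cdot 35 = -9996 - \frac{40}{3} \cdot 35 = -9996 - \frac{1400}{3} = - \frac{31388}{3}$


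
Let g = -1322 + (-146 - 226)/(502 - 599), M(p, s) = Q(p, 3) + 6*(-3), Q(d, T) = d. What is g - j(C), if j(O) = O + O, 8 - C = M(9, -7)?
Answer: -131160/97 ≈ -1352.2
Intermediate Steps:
M(p, s) = -18 + p (M(p, s) = p + 6*(-3) = p - 18 = -18 + p)
C = 17 (C = 8 - (-18 + 9) = 8 - 1*(-9) = 8 + 9 = 17)
g = -127862/97 (g = -1322 - 372/(-97) = -1322 - 372*(-1/97) = -1322 + 372/97 = -127862/97 ≈ -1318.2)
j(O) = 2*O
g - j(C) = -127862/97 - 2*17 = -127862/97 - 1*34 = -127862/97 - 34 = -131160/97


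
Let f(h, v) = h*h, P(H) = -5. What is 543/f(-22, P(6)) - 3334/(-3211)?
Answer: 3357229/1554124 ≈ 2.1602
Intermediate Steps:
f(h, v) = h**2
543/f(-22, P(6)) - 3334/(-3211) = 543/((-22)**2) - 3334/(-3211) = 543/484 - 3334*(-1/3211) = 543*(1/484) + 3334/3211 = 543/484 + 3334/3211 = 3357229/1554124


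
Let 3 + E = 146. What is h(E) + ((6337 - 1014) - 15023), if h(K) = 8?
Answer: -9692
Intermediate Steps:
E = 143 (E = -3 + 146 = 143)
h(E) + ((6337 - 1014) - 15023) = 8 + ((6337 - 1014) - 15023) = 8 + (5323 - 15023) = 8 - 9700 = -9692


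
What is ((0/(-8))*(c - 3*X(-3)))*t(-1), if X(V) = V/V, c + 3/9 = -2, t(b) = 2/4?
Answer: 0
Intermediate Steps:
t(b) = 1/2 (t(b) = 2*(1/4) = 1/2)
c = -7/3 (c = -1/3 - 2 = -7/3 ≈ -2.3333)
X(V) = 1
((0/(-8))*(c - 3*X(-3)))*t(-1) = ((0/(-8))*(-7/3 - 3*1))*(1/2) = ((0*(-1/8))*(-7/3 - 3))*(1/2) = (0*(-16/3))*(1/2) = 0*(1/2) = 0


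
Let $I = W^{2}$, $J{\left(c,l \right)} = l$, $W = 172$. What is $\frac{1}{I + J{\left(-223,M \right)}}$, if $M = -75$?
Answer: $\frac{1}{29509} \approx 3.3888 \cdot 10^{-5}$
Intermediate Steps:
$I = 29584$ ($I = 172^{2} = 29584$)
$\frac{1}{I + J{\left(-223,M \right)}} = \frac{1}{29584 - 75} = \frac{1}{29509}$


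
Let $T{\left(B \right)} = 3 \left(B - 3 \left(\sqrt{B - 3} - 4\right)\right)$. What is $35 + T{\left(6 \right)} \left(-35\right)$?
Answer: $-1855 + 315 \sqrt{3} \approx -1309.4$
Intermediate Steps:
$T{\left(B \right)} = 36 - 9 \sqrt{-3 + B} + 3 B$ ($T{\left(B \right)} = 3 \left(B - 3 \left(\sqrt{-3 + B} - 4\right)\right) = 3 \left(B - 3 \left(-4 + \sqrt{-3 + B}\right)\right) = 3 \left(B - \left(-12 + 3 \sqrt{-3 + B}\right)\right) = 3 \left(12 + B - 3 \sqrt{-3 + B}\right) = 36 - 9 \sqrt{-3 + B} + 3 B$)
$35 + T{\left(6 \right)} \left(-35\right) = 35 + \left(36 - 9 \sqrt{-3 + 6} + 3 \cdot 6\right) \left(-35\right) = 35 + \left(36 - 9 \sqrt{3} + 18\right) \left(-35\right) = 35 + \left(54 - 9 \sqrt{3}\right) \left(-35\right) = 35 - \left(1890 - 315 \sqrt{3}\right) = -1855 + 315 \sqrt{3}$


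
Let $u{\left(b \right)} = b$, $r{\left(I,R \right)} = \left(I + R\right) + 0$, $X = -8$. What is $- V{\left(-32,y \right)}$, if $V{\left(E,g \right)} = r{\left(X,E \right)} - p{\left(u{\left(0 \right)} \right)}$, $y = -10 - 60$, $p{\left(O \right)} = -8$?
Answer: $32$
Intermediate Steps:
$r{\left(I,R \right)} = I + R$
$y = -70$
$V{\left(E,g \right)} = E$ ($V{\left(E,g \right)} = \left(-8 + E\right) - -8 = \left(-8 + E\right) + 8 = E$)
$- V{\left(-32,y \right)} = \left(-1\right) \left(-32\right) = 32$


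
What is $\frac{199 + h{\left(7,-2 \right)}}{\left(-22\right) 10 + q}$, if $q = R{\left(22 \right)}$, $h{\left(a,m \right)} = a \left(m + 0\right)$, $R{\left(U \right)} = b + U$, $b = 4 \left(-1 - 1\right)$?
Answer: $- \frac{185}{206} \approx -0.89806$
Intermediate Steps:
$b = -8$ ($b = 4 \left(-2\right) = -8$)
$R{\left(U \right)} = -8 + U$
$h{\left(a,m \right)} = a m$
$q = 14$ ($q = -8 + 22 = 14$)
$\frac{199 + h{\left(7,-2 \right)}}{\left(-22\right) 10 + q} = \frac{199 + 7 \left(-2\right)}{\left(-22\right) 10 + 14} = \frac{199 - 14}{-220 + 14} = \frac{185}{-206} = 185 \left(- \frac{1}{206}\right) = - \frac{185}{206}$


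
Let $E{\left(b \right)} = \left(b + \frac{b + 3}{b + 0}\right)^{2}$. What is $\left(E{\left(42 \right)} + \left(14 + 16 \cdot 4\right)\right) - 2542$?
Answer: $- \frac{119335}{196} \approx -608.85$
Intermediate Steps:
$E{\left(b \right)} = \left(b + \frac{3 + b}{b}\right)^{2}$
$\left(E{\left(42 \right)} + \left(14 + 16 \cdot 4\right)\right) - 2542 = \left(\frac{\left(3 + 42 + 42^{2}\right)^{2}}{1764} + \left(14 + 16 \cdot 4\right)\right) - 2542 = \left(\frac{\left(3 + 42 + 1764\right)^{2}}{1764} + \left(14 + 64\right)\right) - 2542 = \left(\frac{1809^{2}}{1764} + 78\right) - 2542 = \left(\frac{1}{1764} \cdot 3272481 + 78\right) - 2542 = \left(\frac{363609}{196} + 78\right) - 2542 = \frac{378897}{196} - 2542 = - \frac{119335}{196}$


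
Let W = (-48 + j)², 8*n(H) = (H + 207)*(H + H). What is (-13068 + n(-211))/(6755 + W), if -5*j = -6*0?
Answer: -12857/9059 ≈ -1.4193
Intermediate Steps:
j = 0 (j = -(-6)*0/5 = -⅕*0 = 0)
n(H) = H*(207 + H)/4 (n(H) = ((H + 207)*(H + H))/8 = ((207 + H)*(2*H))/8 = (2*H*(207 + H))/8 = H*(207 + H)/4)
W = 2304 (W = (-48 + 0)² = (-48)² = 2304)
(-13068 + n(-211))/(6755 + W) = (-13068 + (¼)*(-211)*(207 - 211))/(6755 + 2304) = (-13068 + (¼)*(-211)*(-4))/9059 = (-13068 + 211)*(1/9059) = -12857*1/9059 = -12857/9059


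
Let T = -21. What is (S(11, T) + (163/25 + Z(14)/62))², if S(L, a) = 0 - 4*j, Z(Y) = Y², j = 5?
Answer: 63952009/600625 ≈ 106.48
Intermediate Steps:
S(L, a) = -20 (S(L, a) = 0 - 4*5 = 0 - 20 = -20)
(S(11, T) + (163/25 + Z(14)/62))² = (-20 + (163/25 + 14²/62))² = (-20 + (163*(1/25) + 196*(1/62)))² = (-20 + (163/25 + 98/31))² = (-20 + 7503/775)² = (-7997/775)² = 63952009/600625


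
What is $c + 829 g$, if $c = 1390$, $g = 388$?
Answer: $323042$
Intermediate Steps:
$c + 829 g = 1390 + 829 \cdot 388 = 1390 + 321652 = 323042$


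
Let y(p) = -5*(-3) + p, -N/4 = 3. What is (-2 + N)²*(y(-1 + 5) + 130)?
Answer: 29204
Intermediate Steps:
N = -12 (N = -4*3 = -12)
y(p) = 15 + p
(-2 + N)²*(y(-1 + 5) + 130) = (-2 - 12)²*((15 + (-1 + 5)) + 130) = (-14)²*((15 + 4) + 130) = 196*(19 + 130) = 196*149 = 29204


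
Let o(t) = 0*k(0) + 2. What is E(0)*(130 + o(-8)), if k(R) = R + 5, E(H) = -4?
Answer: -528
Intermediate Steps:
k(R) = 5 + R
o(t) = 2 (o(t) = 0*(5 + 0) + 2 = 0*5 + 2 = 0 + 2 = 2)
E(0)*(130 + o(-8)) = -4*(130 + 2) = -4*132 = -528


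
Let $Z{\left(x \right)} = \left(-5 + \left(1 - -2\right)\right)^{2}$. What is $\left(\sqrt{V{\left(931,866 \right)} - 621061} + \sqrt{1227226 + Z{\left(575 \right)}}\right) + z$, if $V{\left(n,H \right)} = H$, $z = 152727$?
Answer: $152727 + \sqrt{1227230} + i \sqrt{620195} \approx 1.5383 \cdot 10^{5} + 787.52 i$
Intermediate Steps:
$Z{\left(x \right)} = 4$ ($Z{\left(x \right)} = \left(-5 + \left(1 + 2\right)\right)^{2} = \left(-5 + 3\right)^{2} = \left(-2\right)^{2} = 4$)
$\left(\sqrt{V{\left(931,866 \right)} - 621061} + \sqrt{1227226 + Z{\left(575 \right)}}\right) + z = \left(\sqrt{866 - 621061} + \sqrt{1227226 + 4}\right) + 152727 = \left(\sqrt{-620195} + \sqrt{1227230}\right) + 152727 = \left(i \sqrt{620195} + \sqrt{1227230}\right) + 152727 = \left(\sqrt{1227230} + i \sqrt{620195}\right) + 152727 = 152727 + \sqrt{1227230} + i \sqrt{620195}$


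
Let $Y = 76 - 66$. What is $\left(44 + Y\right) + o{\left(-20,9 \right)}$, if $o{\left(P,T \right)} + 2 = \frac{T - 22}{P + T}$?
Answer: $\frac{585}{11} \approx 53.182$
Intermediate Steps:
$o{\left(P,T \right)} = -2 + \frac{-22 + T}{P + T}$ ($o{\left(P,T \right)} = -2 + \frac{T - 22}{P + T} = -2 + \frac{-22 + T}{P + T}$)
$Y = 10$
$\left(44 + Y\right) + o{\left(-20,9 \right)} = \left(44 + 10\right) + \frac{-22 - 9 - -40}{-20 + 9} = 54 + \frac{-22 - 9 + 40}{-11} = 54 - \frac{9}{11} = \frac{585}{11}$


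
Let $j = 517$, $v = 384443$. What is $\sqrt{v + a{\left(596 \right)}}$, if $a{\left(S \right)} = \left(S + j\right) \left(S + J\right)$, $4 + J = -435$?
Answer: $4 \sqrt{34949} \approx 747.79$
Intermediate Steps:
$J = -439$ ($J = -4 - 435 = -439$)
$a{\left(S \right)} = \left(-439 + S\right) \left(517 + S\right)$ ($a{\left(S \right)} = \left(S + 517\right) \left(S - 439\right) = \left(517 + S\right) \left(-439 + S\right) = \left(-439 + S\right) \left(517 + S\right)$)
$\sqrt{v + a{\left(596 \right)}} = \sqrt{384443 + \left(-226963 + 596^{2} + 78 \cdot 596\right)} = \sqrt{384443 + \left(-226963 + 355216 + 46488\right)} = \sqrt{384443 + 174741} = \sqrt{559184} = 4 \sqrt{34949}$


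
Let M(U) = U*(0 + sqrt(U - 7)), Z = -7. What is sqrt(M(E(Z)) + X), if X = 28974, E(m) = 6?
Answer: sqrt(28974 + 6*I) ≈ 170.22 + 0.018*I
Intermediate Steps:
M(U) = U*sqrt(-7 + U) (M(U) = U*(0 + sqrt(-7 + U)) = U*sqrt(-7 + U))
sqrt(M(E(Z)) + X) = sqrt(6*sqrt(-7 + 6) + 28974) = sqrt(6*sqrt(-1) + 28974) = sqrt(6*I + 28974) = sqrt(28974 + 6*I)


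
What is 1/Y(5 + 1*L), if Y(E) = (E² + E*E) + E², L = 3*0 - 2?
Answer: 1/27 ≈ 0.037037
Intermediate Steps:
L = -2 (L = 0 - 2 = -2)
Y(E) = 3*E² (Y(E) = (E² + E²) + E² = 2*E² + E² = 3*E²)
1/Y(5 + 1*L) = 1/(3*(5 + 1*(-2))²) = 1/(3*(5 - 2)²) = 1/(3*3²) = 1/(3*9) = 1/27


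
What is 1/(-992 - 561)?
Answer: -1/1553 ≈ -0.00064391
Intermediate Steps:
1/(-992 - 561) = 1/(-1553) = -1/1553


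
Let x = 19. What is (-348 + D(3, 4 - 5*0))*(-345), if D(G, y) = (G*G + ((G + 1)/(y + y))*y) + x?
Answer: 109710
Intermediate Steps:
D(G, y) = 39/2 + G² + G/2 (D(G, y) = (G*G + ((G + 1)/(y + y))*y) + 19 = (G² + ((1 + G)/((2*y)))*y) + 19 = (G² + ((1 + G)*(1/(2*y)))*y) + 19 = (G² + ((1 + G)/(2*y))*y) + 19 = (G² + (½ + G/2)) + 19 = (½ + G² + G/2) + 19 = 39/2 + G² + G/2)
(-348 + D(3, 4 - 5*0))*(-345) = (-348 + (39/2 + 3² + (½)*3))*(-345) = (-348 + (39/2 + 9 + 3/2))*(-345) = (-348 + 30)*(-345) = -318*(-345) = 109710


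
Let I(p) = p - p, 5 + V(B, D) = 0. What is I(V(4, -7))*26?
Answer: 0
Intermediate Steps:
V(B, D) = -5 (V(B, D) = -5 + 0 = -5)
I(p) = 0
I(V(4, -7))*26 = 0*26 = 0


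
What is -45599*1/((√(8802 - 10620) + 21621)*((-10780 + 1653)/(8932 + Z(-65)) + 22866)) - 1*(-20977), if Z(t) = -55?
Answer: 221152065581944300298/10542597442645105 + 134927441*I*√202/10542597442645105 ≈ 20977.0 + 1.819e-7*I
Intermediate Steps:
-45599*1/((√(8802 - 10620) + 21621)*((-10780 + 1653)/(8932 + Z(-65)) + 22866)) - 1*(-20977) = -45599*1/((√(8802 - 10620) + 21621)*((-10780 + 1653)/(8932 - 55) + 22866)) - 1*(-20977) = -45599*1/((√(-1818) + 21621)*(-9127/8877 + 22866)) + 20977 = -45599*1/((-9127*1/8877 + 22866)*(3*I*√202 + 21621)) + 20977 = -45599*1/((21621 + 3*I*√202)*(-9127/8877 + 22866)) + 20977 = -45599*8877/(202972355*(21621 + 3*I*√202)) + 20977 = -45599/(1462821762485/2959 + 202972355*I*√202/2959) + 20977 = 20977 - 45599/(1462821762485/2959 + 202972355*I*√202/2959)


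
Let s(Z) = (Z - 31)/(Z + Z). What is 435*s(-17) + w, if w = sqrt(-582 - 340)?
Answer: 10440/17 + I*sqrt(922) ≈ 614.12 + 30.364*I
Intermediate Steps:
s(Z) = (-31 + Z)/(2*Z) (s(Z) = (-31 + Z)/((2*Z)) = (-31 + Z)*(1/(2*Z)) = (-31 + Z)/(2*Z))
w = I*sqrt(922) (w = sqrt(-922) = I*sqrt(922) ≈ 30.364*I)
435*s(-17) + w = 435*((1/2)*(-31 - 17)/(-17)) + I*sqrt(922) = 435*((1/2)*(-1/17)*(-48)) + I*sqrt(922) = 435*(24/17) + I*sqrt(922) = 10440/17 + I*sqrt(922)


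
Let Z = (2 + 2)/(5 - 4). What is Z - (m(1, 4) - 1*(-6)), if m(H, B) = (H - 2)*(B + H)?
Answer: 3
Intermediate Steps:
m(H, B) = (-2 + H)*(B + H)
Z = 4 (Z = 4/1 = 4*1 = 4)
Z - (m(1, 4) - 1*(-6)) = 4 - ((1**2 - 2*4 - 2*1 + 4*1) - 1*(-6)) = 4 - ((1 - 8 - 2 + 4) + 6) = 4 - (-5 + 6) = 4 - 1*1 = 4 - 1 = 3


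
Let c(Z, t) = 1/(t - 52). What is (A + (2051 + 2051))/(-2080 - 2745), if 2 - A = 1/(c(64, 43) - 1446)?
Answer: -53413569/62797375 ≈ -0.85057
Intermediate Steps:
c(Z, t) = 1/(-52 + t)
A = 26039/13015 (A = 2 - 1/(1/(-52 + 43) - 1446) = 2 - 1/(1/(-9) - 1446) = 2 - 1/(-⅑ - 1446) = 2 - 1/(-13015/9) = 2 - 1*(-9/13015) = 2 + 9/13015 = 26039/13015 ≈ 2.0007)
(A + (2051 + 2051))/(-2080 - 2745) = (26039/13015 + (2051 + 2051))/(-2080 - 2745) = (26039/13015 + 4102)/(-4825) = (53413569/13015)*(-1/4825) = -53413569/62797375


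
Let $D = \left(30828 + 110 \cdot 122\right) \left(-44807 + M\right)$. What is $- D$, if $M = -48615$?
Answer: $4133736656$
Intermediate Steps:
$D = -4133736656$ ($D = \left(30828 + 110 \cdot 122\right) \left(-44807 - 48615\right) = \left(30828 + 13420\right) \left(-93422\right) = 44248 \left(-93422\right) = -4133736656$)
$- D = \left(-1\right) \left(-4133736656\right) = 4133736656$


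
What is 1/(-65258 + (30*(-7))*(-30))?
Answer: -1/58958 ≈ -1.6961e-5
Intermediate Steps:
1/(-65258 + (30*(-7))*(-30)) = 1/(-65258 - 210*(-30)) = 1/(-65258 + 6300) = 1/(-58958) = -1/58958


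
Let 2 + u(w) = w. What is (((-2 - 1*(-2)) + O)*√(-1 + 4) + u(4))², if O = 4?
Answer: 52 + 16*√3 ≈ 79.713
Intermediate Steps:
u(w) = -2 + w
(((-2 - 1*(-2)) + O)*√(-1 + 4) + u(4))² = (((-2 - 1*(-2)) + 4)*√(-1 + 4) + (-2 + 4))² = (((-2 + 2) + 4)*√3 + 2)² = ((0 + 4)*√3 + 2)² = (4*√3 + 2)² = (2 + 4*√3)²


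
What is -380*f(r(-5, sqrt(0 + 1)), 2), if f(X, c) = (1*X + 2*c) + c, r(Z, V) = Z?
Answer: -380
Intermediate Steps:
f(X, c) = X + 3*c (f(X, c) = (X + 2*c) + c = X + 3*c)
-380*f(r(-5, sqrt(0 + 1)), 2) = -380*(-5 + 3*2) = -380*(-5 + 6) = -380*1 = -380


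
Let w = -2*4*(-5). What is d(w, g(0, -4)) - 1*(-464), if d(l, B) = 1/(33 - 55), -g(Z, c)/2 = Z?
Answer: 10207/22 ≈ 463.95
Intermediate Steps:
w = 40 (w = -8*(-5) = 40)
g(Z, c) = -2*Z
d(l, B) = -1/22 (d(l, B) = 1/(-22) = -1/22)
d(w, g(0, -4)) - 1*(-464) = -1/22 - 1*(-464) = -1/22 + 464 = 10207/22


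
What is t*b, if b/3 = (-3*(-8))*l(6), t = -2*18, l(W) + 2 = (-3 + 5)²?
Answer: -5184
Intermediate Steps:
l(W) = 2 (l(W) = -2 + (-3 + 5)² = -2 + 2² = -2 + 4 = 2)
t = -36
b = 144 (b = 3*(-3*(-8)*2) = 3*(24*2) = 3*48 = 144)
t*b = -36*144 = -5184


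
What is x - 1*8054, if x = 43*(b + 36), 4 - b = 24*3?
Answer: -9430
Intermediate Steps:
b = -68 (b = 4 - 24*3 = 4 - 1*72 = 4 - 72 = -68)
x = -1376 (x = 43*(-68 + 36) = 43*(-32) = -1376)
x - 1*8054 = -1376 - 1*8054 = -1376 - 8054 = -9430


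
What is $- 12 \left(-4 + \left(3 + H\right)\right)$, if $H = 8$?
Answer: $-84$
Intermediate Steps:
$- 12 \left(-4 + \left(3 + H\right)\right) = - 12 \left(-4 + \left(3 + 8\right)\right) = - 12 \left(-4 + 11\right) = \left(-12\right) 7 = -84$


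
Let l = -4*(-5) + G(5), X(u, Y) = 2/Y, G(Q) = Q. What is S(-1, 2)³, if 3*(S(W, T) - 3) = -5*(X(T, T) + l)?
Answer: -1771561/27 ≈ -65613.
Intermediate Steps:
l = 25 (l = -4*(-5) + 5 = 20 + 5 = 25)
S(W, T) = -116/3 - 10/(3*T) (S(W, T) = 3 + (-5*(2/T + 25))/3 = 3 + (-5*(25 + 2/T))/3 = 3 + (-125 - 10/T)/3 = 3 + (-125/3 - 10/(3*T)) = -116/3 - 10/(3*T))
S(-1, 2)³ = ((⅔)*(-5 - 58*2)/2)³ = ((⅔)*(½)*(-5 - 116))³ = ((⅔)*(½)*(-121))³ = (-121/3)³ = -1771561/27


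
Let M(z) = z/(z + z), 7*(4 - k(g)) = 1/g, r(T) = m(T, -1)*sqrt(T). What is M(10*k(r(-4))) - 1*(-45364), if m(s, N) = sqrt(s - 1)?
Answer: 90729/2 ≈ 45365.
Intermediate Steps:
m(s, N) = sqrt(-1 + s)
r(T) = sqrt(T)*sqrt(-1 + T) (r(T) = sqrt(-1 + T)*sqrt(T) = sqrt(T)*sqrt(-1 + T))
k(g) = 4 - 1/(7*g)
M(z) = 1/2 (M(z) = z/((2*z)) = (1/(2*z))*z = 1/2)
M(10*k(r(-4))) - 1*(-45364) = 1/2 - 1*(-45364) = 1/2 + 45364 = 90729/2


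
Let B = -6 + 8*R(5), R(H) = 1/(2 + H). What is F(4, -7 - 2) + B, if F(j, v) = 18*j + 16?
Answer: 582/7 ≈ 83.143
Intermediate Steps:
F(j, v) = 16 + 18*j
B = -34/7 (B = -6 + 8/(2 + 5) = -6 + 8/7 = -34/7 ≈ -4.8571)
F(4, -7 - 2) + B = (16 + 18*4) - 34/7 = (16 + 72) - 34/7 = 88 - 34/7 = 582/7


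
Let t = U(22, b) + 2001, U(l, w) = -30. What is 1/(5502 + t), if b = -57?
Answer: 1/7473 ≈ 0.00013381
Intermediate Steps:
t = 1971 (t = -30 + 2001 = 1971)
1/(5502 + t) = 1/(5502 + 1971) = 1/7473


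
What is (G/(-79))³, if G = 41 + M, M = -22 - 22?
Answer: 27/493039 ≈ 5.4762e-5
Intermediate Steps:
M = -44
G = -3 (G = 41 - 44 = -3)
(G/(-79))³ = (-3/(-79))³ = (-3*(-1/79))³ = (3/79)³ = 27/493039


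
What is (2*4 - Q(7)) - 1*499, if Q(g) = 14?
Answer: -505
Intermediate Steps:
(2*4 - Q(7)) - 1*499 = (2*4 - 1*14) - 1*499 = (8 - 14) - 499 = -6 - 499 = -505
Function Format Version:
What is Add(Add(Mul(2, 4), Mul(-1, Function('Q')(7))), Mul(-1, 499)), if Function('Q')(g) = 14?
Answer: -505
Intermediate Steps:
Add(Add(Mul(2, 4), Mul(-1, Function('Q')(7))), Mul(-1, 499)) = Add(Add(Mul(2, 4), Mul(-1, 14)), Mul(-1, 499)) = Add(Add(8, -14), -499) = Add(-6, -499) = -505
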